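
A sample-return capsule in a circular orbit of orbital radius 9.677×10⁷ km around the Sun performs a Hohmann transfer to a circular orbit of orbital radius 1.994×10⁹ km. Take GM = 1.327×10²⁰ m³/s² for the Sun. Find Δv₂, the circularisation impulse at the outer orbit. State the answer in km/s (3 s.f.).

Δv ≈ 5.68 km/s

r₁ = 9.677×10⁷ km = 9.677×10¹⁰ m.
r₂ = 1.994×10⁹ km = 1.994×10¹² m.
Transfer ellipse a_t = (r₁ + r₂)/2 = 1.045×10¹² m.
At r₁: circular v_c1 = √(μ/r₁) = 37030 m/s; transfer-perihelion v_p = √[μ(2/r₁ − 1/a_t)] = 51140 m/s.
At r₂: circular v_c2 = √(μ/r₂) = 8158 m/s; transfer-aphelion v_a = √[μ(2/r₂ − 1/a_t)] = 2482 m/s.
Δv₂ = v_c2 − v_a = 5676 m/s.
= 5.676 km/s.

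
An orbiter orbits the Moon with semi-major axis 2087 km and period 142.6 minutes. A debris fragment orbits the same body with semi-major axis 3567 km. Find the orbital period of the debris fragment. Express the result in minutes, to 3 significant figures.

T₂ ≈ 319 minutes

Kepler's third law: T² ∝ a³, so T₂ = T₁ (a₂/a₁)^(3/2).
a₂/a₁ = 1.709, (a₂/a₁)^(3/2) = 2.234.
T₂ = 142.6 × 2.234 = 318.6 minutes.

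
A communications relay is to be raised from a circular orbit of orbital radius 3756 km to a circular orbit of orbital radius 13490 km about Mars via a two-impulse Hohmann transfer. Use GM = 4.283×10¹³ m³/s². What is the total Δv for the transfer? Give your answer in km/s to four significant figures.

Δv_total ≈ 1.453 km/s

r₁ = 3756 km = 3.756×10⁶ m.
r₂ = 13490 km = 1.349×10⁷ m.
Transfer ellipse a_t = (r₁ + r₂)/2 = 8.623×10⁶ m.
At r₁: circular v_c1 = √(μ/r₁) = 3377 m/s; transfer-periapsis v_p = √[μ(2/r₁ − 1/a_t)] = 4224 m/s.
Δv₁ = v_p − v_c1 = 846.8 m/s.
At r₂: circular v_c2 = √(μ/r₂) = 1782 m/s; transfer-apoapsis v_a = √[μ(2/r₂ − 1/a_t)] = 1176 m/s.
Δv₂ = v_c2 − v_a = 605.9 m/s.
Total Δv = Δv₁ + Δv₂ = 1453 m/s = 1.453 km/s.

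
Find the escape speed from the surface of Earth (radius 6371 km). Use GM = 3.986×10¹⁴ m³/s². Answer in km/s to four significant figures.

v_esc ≈ 11.19 km/s

r = R = 6.371×10⁶ m.
Escape speed v_esc = √(2μ/r) = √(2 × 3.986×10¹⁴ / 6.371×10⁶) = √(1.251×10⁸) = 11190 m/s.
= 11.19 km/s.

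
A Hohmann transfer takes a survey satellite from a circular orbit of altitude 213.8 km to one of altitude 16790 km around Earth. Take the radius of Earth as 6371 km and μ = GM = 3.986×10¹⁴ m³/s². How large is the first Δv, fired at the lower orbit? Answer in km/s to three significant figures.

r₁ = 6371 + 213.8 = 6584.8 km = 6.5848×10⁶ m.
r₂ = 6371 + 16790 = 23161 km = 2.3161×10⁷ m.
Transfer ellipse a_t = (r₁ + r₂)/2 = 1.487×10⁷ m.
At r₁: circular v_c1 = √(μ/r₁) = 7780 m/s; transfer-perigee v_p = √[μ(2/r₁ − 1/a_t)] = 9709 m/s.
Δv₁ = v_p − v_c1 = 1929 m/s.
= 1.929 km/s.

Δv ≈ 1.93 km/s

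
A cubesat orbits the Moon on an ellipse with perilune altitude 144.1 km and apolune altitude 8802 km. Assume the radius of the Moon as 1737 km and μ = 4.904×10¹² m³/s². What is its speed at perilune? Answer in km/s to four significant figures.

v ≈ 2.103 km/s

r_p = 1737 + 144.1 = 1881.1 km = 1.8811×10⁶ m.
r_a = 1737 + 8802 = 10539 km = 1.0539×10⁷ m.
Semi-major axis a = (r_p + r_a)/2 = 6210.1 km = 6.210×10⁶ m.
Vis-viva: v² = μ(2/r − 1/a) = 4.904×10¹² × (1.063×10⁻⁶ − 1.610×10⁻⁷) = 4.424×10⁶ m²/s².
v = 2103 m/s = 2.103 km/s.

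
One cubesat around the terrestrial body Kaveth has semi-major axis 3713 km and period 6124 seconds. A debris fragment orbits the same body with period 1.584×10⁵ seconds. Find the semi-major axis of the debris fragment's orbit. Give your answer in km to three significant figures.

Kepler's third law: a³ ∝ T², so a₂ = a₁ (T₂/T₁)^(2/3).
T₂/T₁ = 25.87, (T₂/T₁)^(2/3) = 8.746.
a₂ = 3713 × 8.746 = 32470 km.

a₂ ≈ 32500 km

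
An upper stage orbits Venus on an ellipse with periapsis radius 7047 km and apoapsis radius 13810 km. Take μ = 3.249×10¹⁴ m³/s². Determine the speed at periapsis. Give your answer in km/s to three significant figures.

v ≈ 7.81 km/s

Semi-major axis a = (r_p + r_a)/2 = 10428 km = 1.043×10⁷ m.
Vis-viva: v² = μ(2/r − 1/a) = 3.249×10¹⁴ × (2.838×10⁻⁷ − 9.589×10⁻⁸) = 6.105×10⁷ m²/s².
v = 7814 m/s = 7.814 km/s.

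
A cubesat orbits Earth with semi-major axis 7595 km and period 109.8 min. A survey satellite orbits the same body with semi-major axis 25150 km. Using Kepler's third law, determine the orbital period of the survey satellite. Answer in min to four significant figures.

Kepler's third law: T² ∝ a³, so T₂ = T₁ (a₂/a₁)^(3/2).
a₂/a₁ = 3.311, (a₂/a₁)^(3/2) = 6.026.
T₂ = 109.8 × 6.026 = 661.6 min.

T₂ ≈ 661.6 min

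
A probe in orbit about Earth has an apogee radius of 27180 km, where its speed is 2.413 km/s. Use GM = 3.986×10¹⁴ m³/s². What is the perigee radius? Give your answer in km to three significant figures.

perigee radius ≈ 6730 km

r_a = 2.718×10⁷ m.
Specific energy ε = v²/2 − μ/r = -1.175×10⁷ J/kg, so a = −μ/(2ε) = 1.696×10⁷ m.
The apsides satisfy r_p + r_a = 2a, so the perigee radius is 2a − r_a = 6.732×10⁶ m = 6732.1 km.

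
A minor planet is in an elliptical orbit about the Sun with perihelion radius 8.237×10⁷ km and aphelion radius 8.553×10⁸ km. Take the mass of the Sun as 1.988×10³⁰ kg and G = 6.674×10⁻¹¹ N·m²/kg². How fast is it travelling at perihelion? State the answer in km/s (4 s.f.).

v ≈ 54.21 km/s

μ = GM = 6.674×10⁻¹¹ × 1.988×10³⁰ = 1.327×10²⁰ m³/s².
Semi-major axis a = (r_p + r_a)/2 = 4.6884×10⁸ km = 4.688×10¹¹ m.
Vis-viva: v² = μ(2/r − 1/a) = 1.327×10²⁰ × (2.428×10⁻¹¹ − 2.133×10⁻¹²) = 2.939×10⁹ m²/s².
v = 54210 m/s = 54.21 km/s.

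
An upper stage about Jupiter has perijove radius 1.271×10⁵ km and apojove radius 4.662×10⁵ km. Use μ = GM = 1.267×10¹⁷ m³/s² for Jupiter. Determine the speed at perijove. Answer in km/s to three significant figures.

v ≈ 39.6 km/s

Semi-major axis a = (r_p + r_a)/2 = 2.9665×10⁵ km = 2.966×10⁸ m.
Vis-viva: v² = μ(2/r − 1/a) = 1.267×10¹⁷ × (1.574×10⁻⁸ − 3.371×10⁻⁹) = 1.567×10⁹ m²/s².
v = 39580 m/s = 39.58 km/s.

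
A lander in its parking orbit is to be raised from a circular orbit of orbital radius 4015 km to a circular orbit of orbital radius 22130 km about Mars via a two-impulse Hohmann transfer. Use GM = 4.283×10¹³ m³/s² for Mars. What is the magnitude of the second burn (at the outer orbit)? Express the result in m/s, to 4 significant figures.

Δv ≈ 620.2 m/s

r₁ = 4015 km = 4.015×10⁶ m.
r₂ = 22130 km = 2.213×10⁷ m.
Transfer ellipse a_t = (r₁ + r₂)/2 = 1.307×10⁷ m.
At r₁: circular v_c1 = √(μ/r₁) = 3266 m/s; transfer-periapsis v_p = √[μ(2/r₁ − 1/a_t)] = 4250 m/s.
At r₂: circular v_c2 = √(μ/r₂) = 1391 m/s; transfer-apoapsis v_a = √[μ(2/r₂ − 1/a_t)] = 771.0 m/s.
Δv₂ = v_c2 − v_a = 620.2 m/s.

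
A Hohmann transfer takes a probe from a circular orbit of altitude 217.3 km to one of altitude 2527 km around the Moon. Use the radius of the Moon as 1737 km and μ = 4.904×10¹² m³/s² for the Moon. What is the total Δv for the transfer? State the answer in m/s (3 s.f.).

r₁ = 1737 + 217.3 = 1954.3 km = 1.9543×10⁶ m.
r₂ = 1737 + 2527 = 4264.0 km = 4.2640×10⁶ m.
Transfer ellipse a_t = (r₁ + r₂)/2 = 3.109×10⁶ m.
At r₁: circular v_c1 = √(μ/r₁) = 1584 m/s; transfer-perilune v_p = √[μ(2/r₁ − 1/a_t)] = 1855 m/s.
Δv₁ = v_p − v_c1 = 271.0 m/s.
At r₂: circular v_c2 = √(μ/r₂) = 1072 m/s; transfer-apolune v_a = √[μ(2/r₂ − 1/a_t)] = 850.2 m/s.
Δv₂ = v_c2 − v_a = 222.2 m/s.
Total Δv = Δv₁ + Δv₂ = 493.2 m/s.

Δv_total ≈ 493 m/s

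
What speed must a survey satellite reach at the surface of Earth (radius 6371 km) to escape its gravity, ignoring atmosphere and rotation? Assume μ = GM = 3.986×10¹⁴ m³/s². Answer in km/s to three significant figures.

v_esc ≈ 11.2 km/s

r = R = 6.371×10⁶ m.
Escape speed v_esc = √(2μ/r) = √(2 × 3.986×10¹⁴ / 6.371×10⁶) = √(1.251×10⁸) = 11190 m/s.
= 11.19 km/s.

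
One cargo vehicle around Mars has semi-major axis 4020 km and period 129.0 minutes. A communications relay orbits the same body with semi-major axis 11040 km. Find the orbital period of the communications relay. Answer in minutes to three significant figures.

T₂ ≈ 587 minutes

Kepler's third law: T² ∝ a³, so T₂ = T₁ (a₂/a₁)^(3/2).
a₂/a₁ = 2.746, (a₂/a₁)^(3/2) = 4.551.
T₂ = 129.0 × 4.551 = 587.1 minutes.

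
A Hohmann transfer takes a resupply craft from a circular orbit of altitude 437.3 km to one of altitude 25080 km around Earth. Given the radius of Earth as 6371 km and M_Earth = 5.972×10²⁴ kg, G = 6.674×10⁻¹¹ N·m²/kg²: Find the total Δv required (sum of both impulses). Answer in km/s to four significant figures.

μ = GM = 6.674×10⁻¹¹ × 5.972×10²⁴ = 3.986×10¹⁴ m³/s².
r₁ = 6371 + 437.3 = 6808.3 km = 6.8083×10⁶ m.
r₂ = 6371 + 25080 = 31451 km = 3.1451×10⁷ m.
Transfer ellipse a_t = (r₁ + r₂)/2 = 1.913×10⁷ m.
At r₁: circular v_c1 = √(μ/r₁) = 7651 m/s; transfer-perigee v_p = √[μ(2/r₁ − 1/a_t)] = 9811 m/s.
Δv₁ = v_p − v_c1 = 2159 m/s.
At r₂: circular v_c2 = √(μ/r₂) = 3560 m/s; transfer-apogee v_a = √[μ(2/r₂ − 1/a_t)] = 2124 m/s.
Δv₂ = v_c2 − v_a = 1436 m/s.
Total Δv = Δv₁ + Δv₂ = 3596 m/s = 3.596 km/s.

Δv_total ≈ 3.596 km/s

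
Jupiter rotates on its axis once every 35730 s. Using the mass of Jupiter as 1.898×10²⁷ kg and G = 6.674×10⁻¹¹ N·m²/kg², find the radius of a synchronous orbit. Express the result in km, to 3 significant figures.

μ = GM = 6.674×10⁻¹¹ × 1.898×10²⁷ = 1.267×10¹⁷ m³/s².
A synchronous orbit has period T, so by Kepler's third law a = (μT²/4π²)^(1/3).
μT²/4π² = 1.267×10¹⁷ × (3.573×10⁴)² / 39.48 = 4.096×10²⁴ m³.
a = 1.600×10⁸ m = 1.6000×10⁵ km.

r_sync ≈ 1.60×10⁵ km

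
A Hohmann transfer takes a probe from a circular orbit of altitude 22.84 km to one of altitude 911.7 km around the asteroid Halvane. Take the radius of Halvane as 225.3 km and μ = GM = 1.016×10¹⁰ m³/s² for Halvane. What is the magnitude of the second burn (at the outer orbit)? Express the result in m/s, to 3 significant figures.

Δv ≈ 37.9 m/s

r₁ = 225.3 + 22.84 = 248.14 km = 2.4814×10⁵ m.
r₂ = 225.3 + 911.7 = 1137.0 km = 1.1370×10⁶ m.
Transfer ellipse a_t = (r₁ + r₂)/2 = 6.926×10⁵ m.
At r₁: circular v_c1 = √(μ/r₁) = 202.3 m/s; transfer-periapsis v_p = √[μ(2/r₁ − 1/a_t)] = 259.3 m/s.
At r₂: circular v_c2 = √(μ/r₂) = 94.53 m/s; transfer-apoapsis v_a = √[μ(2/r₂ − 1/a_t)] = 56.58 m/s.
Δv₂ = v_c2 − v_a = 37.95 m/s.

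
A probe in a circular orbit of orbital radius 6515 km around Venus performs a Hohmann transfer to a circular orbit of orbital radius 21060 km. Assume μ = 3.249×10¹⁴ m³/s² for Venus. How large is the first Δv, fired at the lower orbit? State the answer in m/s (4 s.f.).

r₁ = 6515 km = 6.515×10⁶ m.
r₂ = 21060 km = 2.106×10⁷ m.
Transfer ellipse a_t = (r₁ + r₂)/2 = 1.379×10⁷ m.
At r₁: circular v_c1 = √(μ/r₁) = 7062 m/s; transfer-periapsis v_p = √[μ(2/r₁ − 1/a_t)] = 8728 m/s.
Δv₁ = v_p − v_c1 = 1666 m/s.

Δv ≈ 1666 m/s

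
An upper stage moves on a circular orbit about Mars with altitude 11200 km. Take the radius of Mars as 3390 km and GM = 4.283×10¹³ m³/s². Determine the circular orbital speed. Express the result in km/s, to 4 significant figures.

v ≈ 1.713 km/s

r = 3390 + 11200 = 14590 km = 1.4590×10⁷ m.
For a circular orbit v = √(μ/r) = √(4.283×10¹³ / 1.459×10⁷) = √(2.936×10⁶) = 1713 m/s.
That is 1.713 km/s.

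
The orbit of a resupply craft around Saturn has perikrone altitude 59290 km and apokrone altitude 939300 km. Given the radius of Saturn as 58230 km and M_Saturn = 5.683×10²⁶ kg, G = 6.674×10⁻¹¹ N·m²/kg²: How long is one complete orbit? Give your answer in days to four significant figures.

T ≈ 4.916 days

μ = GM = 6.674×10⁻¹¹ × 5.683×10²⁶ = 3.793×10¹⁶ m³/s².
r_p = 58230 + 59290 = 117520 km = 1.1752×10⁸ m.
r_a = 58230 + 939300 = 997530 km = 9.9753×10⁸ m.
Semi-major axis a = (r_p + r_a)/2 = (1.1752×10⁵ + 9.9753×10⁵)/2 = 5.5752×10⁵ km = 5.575×10⁸ m.
By Kepler's third law T = 2π√(a³/μ) = 2π × 6.760×10⁴ = 4.247×10⁵ s.
= 4.916 days.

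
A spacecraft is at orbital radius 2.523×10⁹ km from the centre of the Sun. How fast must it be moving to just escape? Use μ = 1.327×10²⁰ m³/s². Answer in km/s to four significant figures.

v_esc ≈ 10.26 km/s

r = 2.523×10⁹ km = 2.523×10¹² m.
Escape speed v_esc = √(2μ/r) = √(2 × 1.327×10²⁰ / 2.523×10¹²) = √(1.052×10⁸) = 10260 m/s.
= 10.26 km/s.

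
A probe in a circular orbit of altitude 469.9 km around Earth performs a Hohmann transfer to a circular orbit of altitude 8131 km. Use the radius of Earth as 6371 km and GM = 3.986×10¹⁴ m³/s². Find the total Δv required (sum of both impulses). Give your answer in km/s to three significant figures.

r₁ = 6371 + 469.9 = 6840.9 km = 6.8409×10⁶ m.
r₂ = 6371 + 8131 = 14502 km = 1.4502×10⁷ m.
Transfer ellipse a_t = (r₁ + r₂)/2 = 1.067×10⁷ m.
At r₁: circular v_c1 = √(μ/r₁) = 7633 m/s; transfer-perigee v_p = √[μ(2/r₁ − 1/a_t)] = 8898 m/s.
Δv₁ = v_p − v_c1 = 1265 m/s.
At r₂: circular v_c2 = √(μ/r₂) = 5243 m/s; transfer-apogee v_a = √[μ(2/r₂ − 1/a_t)] = 4198 m/s.
Δv₂ = v_c2 − v_a = 1045 m/s.
Total Δv = Δv₁ + Δv₂ = 2310 m/s = 2.310 km/s.

Δv_total ≈ 2.31 km/s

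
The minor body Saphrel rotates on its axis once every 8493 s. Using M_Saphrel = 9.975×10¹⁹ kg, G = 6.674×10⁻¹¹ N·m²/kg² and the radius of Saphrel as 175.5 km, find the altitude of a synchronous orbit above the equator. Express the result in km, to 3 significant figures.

μ = GM = 6.674×10⁻¹¹ × 9.975×10¹⁹ = 6.657×10⁹ m³/s².
A synchronous orbit has period T, so by Kepler's third law a = (μT²/4π²)^(1/3).
μT²/4π² = 6.657×10⁹ × (8.493×10³)² / 39.48 = 1.216×10¹⁶ m³.
a = 2.300×10⁵ m = 229.98 km.
Altitude h = a − R = 229.98 − 175.5 = 54.478 km.

h_sync ≈ 54.5 km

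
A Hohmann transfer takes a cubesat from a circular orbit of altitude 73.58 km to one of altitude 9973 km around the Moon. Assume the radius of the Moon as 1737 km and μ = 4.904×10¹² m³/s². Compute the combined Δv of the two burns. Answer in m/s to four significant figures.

Δv_total ≈ 832.5 m/s

r₁ = 1737 + 73.58 = 1810.6 km = 1.8106×10⁶ m.
r₂ = 1737 + 9973 = 11710 km = 1.1710×10⁷ m.
Transfer ellipse a_t = (r₁ + r₂)/2 = 6.760×10⁶ m.
At r₁: circular v_c1 = √(μ/r₁) = 1646 m/s; transfer-perilune v_p = √[μ(2/r₁ − 1/a_t)] = 2166 m/s.
Δv₁ = v_p − v_c1 = 520.3 m/s.
At r₂: circular v_c2 = √(μ/r₂) = 647.1 m/s; transfer-apolune v_a = √[μ(2/r₂ − 1/a_t)] = 334.9 m/s.
Δv₂ = v_c2 − v_a = 312.2 m/s.
Total Δv = Δv₁ + Δv₂ = 832.5 m/s.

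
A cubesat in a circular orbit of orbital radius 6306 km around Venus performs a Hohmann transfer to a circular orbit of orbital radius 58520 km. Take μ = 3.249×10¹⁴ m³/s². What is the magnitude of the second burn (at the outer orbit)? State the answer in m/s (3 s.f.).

Δv ≈ 1320 m/s

r₁ = 6306 km = 6.306×10⁶ m.
r₂ = 58520 km = 5.852×10⁷ m.
Transfer ellipse a_t = (r₁ + r₂)/2 = 3.241×10⁷ m.
At r₁: circular v_c1 = √(μ/r₁) = 7178 m/s; transfer-periapsis v_p = √[μ(2/r₁ − 1/a_t)] = 9645 m/s.
At r₂: circular v_c2 = √(μ/r₂) = 2356 m/s; transfer-apoapsis v_a = √[μ(2/r₂ − 1/a_t)] = 1039 m/s.
Δv₂ = v_c2 − v_a = 1317 m/s.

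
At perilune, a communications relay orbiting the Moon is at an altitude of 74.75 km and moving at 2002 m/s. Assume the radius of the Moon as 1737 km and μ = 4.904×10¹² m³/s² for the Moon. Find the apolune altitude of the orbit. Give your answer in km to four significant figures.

apolune altitude ≈ 3429 km

r_p = 1737 + 74.75 = 1811.8 km = 1.812×10⁶ m.
Specific energy ε = v²/2 − μ/r = -7.028×10⁵ J/kg, so a = −μ/(2ε) = 3.489×10⁶ m.
The apsides satisfy r_p + r_a = 2a, so the apolune radius is 2a − r_p = 5.166×10⁶ m = 5166.3 km.
Apolune altitude = 5166.3 − 1737 = 3429.3 km.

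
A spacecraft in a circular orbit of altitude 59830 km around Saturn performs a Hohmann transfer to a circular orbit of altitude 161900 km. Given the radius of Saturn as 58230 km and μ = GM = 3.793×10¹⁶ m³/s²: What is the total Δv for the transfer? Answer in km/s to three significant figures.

r₁ = 58230 + 59830 = 118060 km = 1.1806×10⁸ m.
r₂ = 58230 + 161900 = 220130 km = 2.2013×10⁸ m.
Transfer ellipse a_t = (r₁ + r₂)/2 = 1.691×10⁸ m.
At r₁: circular v_c1 = √(μ/r₁) = 17920 m/s; transfer-perikrone v_p = √[μ(2/r₁ − 1/a_t)] = 20450 m/s.
Δv₁ = v_p − v_c1 = 2527 m/s.
At r₂: circular v_c2 = √(μ/r₂) = 13130 m/s; transfer-apokrone v_a = √[μ(2/r₂ − 1/a_t)] = 10970 m/s.
Δv₂ = v_c2 − v_a = 2158 m/s.
Total Δv = Δv₁ + Δv₂ = 4685 m/s = 4.685 km/s.

Δv_total ≈ 4.69 km/s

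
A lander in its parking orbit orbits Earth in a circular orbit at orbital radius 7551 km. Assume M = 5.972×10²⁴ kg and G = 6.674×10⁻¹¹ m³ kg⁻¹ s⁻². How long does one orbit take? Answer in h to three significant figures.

μ = GM = 6.674×10⁻¹¹ × 5.972×10²⁴ = 3.986×10¹⁴ m³/s².
r = 7551 km = 7.551×10⁶ m.
Kepler's third law: T = 2π√(r³/μ) = 2π√((7.551×10⁶)³ / 3.986×10¹⁴).
r³/μ = 1.080×10⁶ s², so T = 2π × 1.039×10³ = 6.530×10³ s.
Converting: 6.530×10³ s ÷ 3600 = 1.814 h.

T ≈ 1.81 h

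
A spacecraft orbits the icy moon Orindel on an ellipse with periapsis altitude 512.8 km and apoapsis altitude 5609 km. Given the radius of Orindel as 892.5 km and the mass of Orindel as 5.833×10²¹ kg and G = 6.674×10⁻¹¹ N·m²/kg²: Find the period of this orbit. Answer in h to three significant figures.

T ≈ 22.0 h

μ = GM = 6.674×10⁻¹¹ × 5.833×10²¹ = 3.893×10¹¹ m³/s².
r_p = 892.5 + 512.8 = 1405.3 km = 1.4053×10⁶ m.
r_a = 892.5 + 5609 = 6501.5 km = 6.5015×10⁶ m.
Semi-major axis a = (r_p + r_a)/2 = (1405.3 + 6501.5)/2 = 3953.4 km = 3.953×10⁶ m.
By Kepler's third law T = 2π√(a³/μ) = 2π × 1.260×10⁴ = 7.916×10⁴ s.
= 21.99 h.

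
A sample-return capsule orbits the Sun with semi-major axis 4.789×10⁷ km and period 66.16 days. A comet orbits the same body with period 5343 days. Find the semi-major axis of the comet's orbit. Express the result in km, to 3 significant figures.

a₂ ≈ 8.95×10⁸ km

Kepler's third law: a³ ∝ T², so a₂ = a₁ (T₂/T₁)^(2/3).
T₂/T₁ = 80.76, (T₂/T₁)^(2/3) = 18.68.
a₂ = 4.789×10⁷ × 18.68 = 8.948×10⁸ km.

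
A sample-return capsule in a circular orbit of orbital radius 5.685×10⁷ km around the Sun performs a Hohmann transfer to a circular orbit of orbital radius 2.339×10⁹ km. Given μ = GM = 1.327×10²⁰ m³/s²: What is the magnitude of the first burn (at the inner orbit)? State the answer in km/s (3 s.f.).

Δv ≈ 19.2 km/s

r₁ = 5.685×10⁷ km = 5.685×10¹⁰ m.
r₂ = 2.339×10⁹ km = 2.339×10¹² m.
Transfer ellipse a_t = (r₁ + r₂)/2 = 1.198×10¹² m.
At r₁: circular v_c1 = √(μ/r₁) = 48310 m/s; transfer-perihelion v_p = √[μ(2/r₁ − 1/a_t)] = 67510 m/s.
Δv₁ = v_p − v_c1 = 19200 m/s.
= 19.20 km/s.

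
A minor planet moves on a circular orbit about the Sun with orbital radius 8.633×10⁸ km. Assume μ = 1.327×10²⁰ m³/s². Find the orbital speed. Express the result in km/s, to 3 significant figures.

r = 8.633×10⁸ km = 8.633×10¹¹ m.
For a circular orbit v = √(μ/r) = √(1.327×10²⁰ / 8.633×10¹¹) = √(1.537×10⁸) = 12400 m/s.
That is 12.40 km/s.

v ≈ 12.4 km/s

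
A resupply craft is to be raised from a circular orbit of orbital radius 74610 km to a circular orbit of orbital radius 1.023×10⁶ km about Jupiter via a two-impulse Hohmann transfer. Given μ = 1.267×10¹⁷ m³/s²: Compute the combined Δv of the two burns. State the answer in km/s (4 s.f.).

Δv_total ≈ 22.08 km/s

r₁ = 74610 km = 7.461×10⁷ m.
r₂ = 1.023×10⁶ km = 1.023×10⁹ m.
Transfer ellipse a_t = (r₁ + r₂)/2 = 5.488×10⁸ m.
At r₁: circular v_c1 = √(μ/r₁) = 41210 m/s; transfer-perijove v_p = √[μ(2/r₁ − 1/a_t)] = 56260 m/s.
Δv₁ = v_p − v_c1 = 15050 m/s.
At r₂: circular v_c2 = √(μ/r₂) = 11130 m/s; transfer-apojove v_a = √[μ(2/r₂ − 1/a_t)] = 4103 m/s.
Δv₂ = v_c2 − v_a = 7025 m/s.
Total Δv = Δv₁ + Δv₂ = 22080 m/s = 22.08 km/s.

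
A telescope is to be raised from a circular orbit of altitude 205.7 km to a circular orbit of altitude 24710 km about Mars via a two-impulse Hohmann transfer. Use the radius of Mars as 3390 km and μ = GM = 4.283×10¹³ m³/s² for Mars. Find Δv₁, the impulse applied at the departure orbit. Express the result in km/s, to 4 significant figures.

Δv ≈ 1.144 km/s

r₁ = 3390 + 205.7 = 3595.7 km = 3.5957×10⁶ m.
r₂ = 3390 + 24710 = 28100 km = 2.8100×10⁷ m.
Transfer ellipse a_t = (r₁ + r₂)/2 = 1.585×10⁷ m.
At r₁: circular v_c1 = √(μ/r₁) = 3451 m/s; transfer-periapsis v_p = √[μ(2/r₁ − 1/a_t)] = 4596 m/s.
Δv₁ = v_p − v_c1 = 1144 m/s.
= 1.144 km/s.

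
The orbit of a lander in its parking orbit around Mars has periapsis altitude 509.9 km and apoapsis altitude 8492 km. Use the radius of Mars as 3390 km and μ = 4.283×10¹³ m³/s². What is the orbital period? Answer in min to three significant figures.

T ≈ 355 min

r_p = 3390 + 509.9 = 3899.9 km = 3.8999×10⁶ m.
r_a = 3390 + 8492 = 11882 km = 1.1882×10⁷ m.
Semi-major axis a = (r_p + r_a)/2 = (3899.9 + 11882)/2 = 7890.9 km = 7.891×10⁶ m.
By Kepler's third law T = 2π√(a³/μ) = 2π × 3.387×10³ = 2.128×10⁴ s.
= 354.7 min.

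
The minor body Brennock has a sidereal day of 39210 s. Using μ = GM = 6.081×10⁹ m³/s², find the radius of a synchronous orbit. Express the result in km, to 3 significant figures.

r_sync ≈ 619 km

A synchronous orbit has period T, so by Kepler's third law a = (μT²/4π²)^(1/3).
μT²/4π² = 6.081×10⁹ × (3.921×10⁴)² / 39.48 = 2.368×10¹⁷ m³.
a = 6.187×10⁵ m = 618.69 km.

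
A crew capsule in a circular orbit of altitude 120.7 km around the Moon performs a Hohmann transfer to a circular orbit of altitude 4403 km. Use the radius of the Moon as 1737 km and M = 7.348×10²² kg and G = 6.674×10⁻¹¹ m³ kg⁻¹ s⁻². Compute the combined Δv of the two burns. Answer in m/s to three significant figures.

μ = GM = 6.674×10⁻¹¹ × 7.348×10²² = 4.904×10¹² m³/s².
r₁ = 1737 + 120.7 = 1857.7 km = 1.8577×10⁶ m.
r₂ = 1737 + 4403 = 6140.0 km = 6.1400×10⁶ m.
Transfer ellipse a_t = (r₁ + r₂)/2 = 3.999×10⁶ m.
At r₁: circular v_c1 = √(μ/r₁) = 1625 m/s; transfer-perilune v_p = √[μ(2/r₁ − 1/a_t)] = 2013 m/s.
Δv₁ = v_p − v_c1 = 388.5 m/s.
At r₂: circular v_c2 = √(μ/r₂) = 893.7 m/s; transfer-apolune v_a = √[μ(2/r₂ − 1/a_t)] = 609.1 m/s.
Δv₂ = v_c2 − v_a = 284.6 m/s.
Total Δv = Δv₁ + Δv₂ = 673.1 m/s.

Δv_total ≈ 673 m/s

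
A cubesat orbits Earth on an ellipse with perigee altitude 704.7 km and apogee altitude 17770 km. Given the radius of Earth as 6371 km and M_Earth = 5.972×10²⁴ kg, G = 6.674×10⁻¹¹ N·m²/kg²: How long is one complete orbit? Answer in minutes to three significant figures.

μ = GM = 6.674×10⁻¹¹ × 5.972×10²⁴ = 3.986×10¹⁴ m³/s².
r_p = 6371 + 704.7 = 7075.7 km = 7.0757×10⁶ m.
r_a = 6371 + 17770 = 24141 km = 2.4141×10⁷ m.
Semi-major axis a = (r_p + r_a)/2 = (7075.7 + 24141)/2 = 15608 km = 1.561×10⁷ m.
By Kepler's third law T = 2π√(a³/μ) = 2π × 3.089×10³ = 1.941×10⁴ s.
= 323.5 minutes.

T ≈ 323 minutes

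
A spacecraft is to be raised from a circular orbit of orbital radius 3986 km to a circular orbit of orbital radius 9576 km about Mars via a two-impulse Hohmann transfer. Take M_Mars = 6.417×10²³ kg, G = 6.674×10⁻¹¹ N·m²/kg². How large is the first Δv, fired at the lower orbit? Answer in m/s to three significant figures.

Δv ≈ 617 m/s

μ = GM = 6.674×10⁻¹¹ × 6.417×10²³ = 4.283×10¹³ m³/s².
r₁ = 3986 km = 3.986×10⁶ m.
r₂ = 9576 km = 9.576×10⁶ m.
Transfer ellipse a_t = (r₁ + r₂)/2 = 6.781×10⁶ m.
At r₁: circular v_c1 = √(μ/r₁) = 3278 m/s; transfer-periapsis v_p = √[μ(2/r₁ − 1/a_t)] = 3895 m/s.
Δv₁ = v_p − v_c1 = 617.4 m/s.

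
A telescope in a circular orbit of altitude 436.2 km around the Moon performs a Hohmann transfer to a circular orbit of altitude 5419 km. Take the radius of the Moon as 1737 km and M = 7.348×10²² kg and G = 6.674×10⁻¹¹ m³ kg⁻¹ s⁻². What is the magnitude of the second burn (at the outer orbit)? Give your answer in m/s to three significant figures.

Δv ≈ 263 m/s

μ = GM = 6.674×10⁻¹¹ × 7.348×10²² = 4.904×10¹² m³/s².
r₁ = 1737 + 436.2 = 2173.2 km = 2.1732×10⁶ m.
r₂ = 1737 + 5419 = 7156.0 km = 7.1560×10⁶ m.
Transfer ellipse a_t = (r₁ + r₂)/2 = 4.665×10⁶ m.
At r₁: circular v_c1 = √(μ/r₁) = 1502 m/s; transfer-perilune v_p = √[μ(2/r₁ − 1/a_t)] = 1861 m/s.
At r₂: circular v_c2 = √(μ/r₂) = 827.8 m/s; transfer-apolune v_a = √[μ(2/r₂ − 1/a_t)] = 565.0 m/s.
Δv₂ = v_c2 − v_a = 262.8 m/s.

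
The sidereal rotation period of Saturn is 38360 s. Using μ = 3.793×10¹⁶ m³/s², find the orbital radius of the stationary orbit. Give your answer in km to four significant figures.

A synchronous orbit has period T, so by Kepler's third law a = (μT²/4π²)^(1/3).
μT²/4π² = 3.793×10¹⁶ × (3.836×10⁴)² / 39.48 = 1.414×10²⁴ m³.
a = 1.122×10⁸ m = 1.1223×10⁵ km.

r_sync ≈ 1.122×10⁵ km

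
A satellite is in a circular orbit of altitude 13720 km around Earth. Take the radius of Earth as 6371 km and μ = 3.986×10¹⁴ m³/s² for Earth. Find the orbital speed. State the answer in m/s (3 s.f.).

v ≈ 4450 m/s

r = 6371 + 13720 = 20091 km = 2.0091×10⁷ m.
For a circular orbit v = √(μ/r) = √(3.986×10¹⁴ / 2.009×10⁷) = √(1.984×10⁷) = 4454 m/s.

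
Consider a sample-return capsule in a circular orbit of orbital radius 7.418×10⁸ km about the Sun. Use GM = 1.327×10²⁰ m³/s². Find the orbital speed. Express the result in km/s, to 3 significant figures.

r = 7.418×10⁸ km = 7.418×10¹¹ m.
For a circular orbit v = √(μ/r) = √(1.327×10²⁰ / 7.418×10¹¹) = √(1.789×10⁸) = 13370 m/s.
That is 13.37 km/s.

v ≈ 13.4 km/s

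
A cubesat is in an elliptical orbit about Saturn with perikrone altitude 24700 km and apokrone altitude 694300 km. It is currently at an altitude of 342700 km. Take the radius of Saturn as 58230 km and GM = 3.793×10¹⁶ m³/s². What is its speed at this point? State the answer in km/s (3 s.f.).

r_p = 58230 + 24700 = 82930 km = 8.2930×10⁷ m.
r_a = 58230 + 694300 = 752530 km = 7.5253×10⁸ m.
r = 58230 + 342700 = 4.0093×10⁵ km = 4.009×10⁸ m.
Semi-major axis a = (r_p + r_a)/2 = 4.1773×10⁵ km = 4.177×10⁸ m.
Vis-viva: v² = μ(2/r − 1/a) = 3.793×10¹⁶ × (4.988×10⁻⁹ − 2.394×10⁻⁹) = 9.841×10⁷ m²/s².
v = 9920 m/s = 9.920 km/s.

v ≈ 9.92 km/s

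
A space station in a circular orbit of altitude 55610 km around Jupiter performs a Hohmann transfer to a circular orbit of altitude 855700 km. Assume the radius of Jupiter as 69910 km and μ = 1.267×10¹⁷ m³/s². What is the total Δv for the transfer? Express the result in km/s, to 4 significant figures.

Δv_total ≈ 16.37 km/s

r₁ = 69910 + 55610 = 125520 km = 1.2552×10⁸ m.
r₂ = 69910 + 855700 = 925610 km = 9.2561×10⁸ m.
Transfer ellipse a_t = (r₁ + r₂)/2 = 5.256×10⁸ m.
At r₁: circular v_c1 = √(μ/r₁) = 31770 m/s; transfer-perijove v_p = √[μ(2/r₁ − 1/a_t)] = 42160 m/s.
Δv₁ = v_p − v_c1 = 10390 m/s.
At r₂: circular v_c2 = √(μ/r₂) = 11700 m/s; transfer-apojove v_a = √[μ(2/r₂ − 1/a_t)] = 5718 m/s.
Δv₂ = v_c2 − v_a = 5982 m/s.
Total Δv = Δv₁ + Δv₂ = 16370 m/s = 16.37 km/s.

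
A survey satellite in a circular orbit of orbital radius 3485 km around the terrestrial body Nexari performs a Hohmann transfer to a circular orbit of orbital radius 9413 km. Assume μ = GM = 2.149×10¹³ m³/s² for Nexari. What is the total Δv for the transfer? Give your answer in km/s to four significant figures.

r₁ = 3485 km = 3.485×10⁶ m.
r₂ = 9413 km = 9.413×10⁶ m.
Transfer ellipse a_t = (r₁ + r₂)/2 = 6.449×10⁶ m.
At r₁: circular v_c1 = √(μ/r₁) = 2483 m/s; transfer-periapsis v_p = √[μ(2/r₁ − 1/a_t)] = 3000 m/s.
Δv₁ = v_p − v_c1 = 516.9 m/s.
At r₂: circular v_c2 = √(μ/r₂) = 1511 m/s; transfer-apoapsis v_a = √[μ(2/r₂ − 1/a_t)] = 1111 m/s.
Δv₂ = v_c2 − v_a = 400.2 m/s.
Total Δv = Δv₁ + Δv₂ = 917.1 m/s = 0.9171 km/s.

Δv_total ≈ 0.9171 km/s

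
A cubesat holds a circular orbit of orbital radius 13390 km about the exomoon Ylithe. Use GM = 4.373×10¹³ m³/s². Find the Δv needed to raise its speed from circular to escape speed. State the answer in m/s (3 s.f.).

r = 13390 km = 1.339×10⁷ m.
Circular speed v_c = √(μ/r) = 1807 m/s.
Escape speed v_esc = √(2μ/r) = √2 × v_c = 2556 m/s.
Δv = v_esc − v_c = 748.6 m/s.

Δv ≈ 749 m/s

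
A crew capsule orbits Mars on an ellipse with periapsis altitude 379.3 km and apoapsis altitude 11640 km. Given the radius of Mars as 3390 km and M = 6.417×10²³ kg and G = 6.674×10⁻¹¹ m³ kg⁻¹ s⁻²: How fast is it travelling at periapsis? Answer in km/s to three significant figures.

v ≈ 4.26 km/s

μ = GM = 6.674×10⁻¹¹ × 6.417×10²³ = 4.283×10¹³ m³/s².
r_p = 3390 + 379.3 = 3769.3 km = 3.7693×10⁶ m.
r_a = 3390 + 11640 = 15030 km = 1.5030×10⁷ m.
Semi-major axis a = (r_p + r_a)/2 = 9399.6 km = 9.400×10⁶ m.
Vis-viva: v² = μ(2/r − 1/a) = 4.283×10¹³ × (5.306×10⁻⁷ − 1.064×10⁻⁷) = 1.817×10⁷ m²/s².
v = 4262 m/s = 4.262 km/s.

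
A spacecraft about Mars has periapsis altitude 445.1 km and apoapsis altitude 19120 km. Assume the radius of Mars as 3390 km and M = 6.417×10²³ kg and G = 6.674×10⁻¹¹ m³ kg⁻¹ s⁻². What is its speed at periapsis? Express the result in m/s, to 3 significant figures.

μ = GM = 6.674×10⁻¹¹ × 6.417×10²³ = 4.283×10¹³ m³/s².
r_p = 3390 + 445.1 = 3835.1 km = 3.8351×10⁶ m.
r_a = 3390 + 19120 = 22510 km = 2.2510×10⁷ m.
Semi-major axis a = (r_p + r_a)/2 = 13173 km = 1.317×10⁷ m.
Vis-viva: v² = μ(2/r − 1/a) = 4.283×10¹³ × (5.215×10⁻⁷ − 7.592×10⁻⁸) = 1.908×10⁷ m²/s².
v = 4368 m/s.

v ≈ 4370 m/s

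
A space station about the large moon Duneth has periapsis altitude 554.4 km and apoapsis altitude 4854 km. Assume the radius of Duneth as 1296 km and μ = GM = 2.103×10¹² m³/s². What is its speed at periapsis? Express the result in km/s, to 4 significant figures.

r_p = 1296 + 554.4 = 1850.4 km = 1.8504×10⁶ m.
r_a = 1296 + 4854 = 6150.0 km = 6.1500×10⁶ m.
Semi-major axis a = (r_p + r_a)/2 = 4000.2 km = 4.000×10⁶ m.
Vis-viva: v² = μ(2/r − 1/a) = 2.103×10¹² × (1.081×10⁻⁶ − 2.500×10⁻⁷) = 1.747×10⁶ m²/s².
v = 1322 m/s = 1.322 km/s.

v ≈ 1.322 km/s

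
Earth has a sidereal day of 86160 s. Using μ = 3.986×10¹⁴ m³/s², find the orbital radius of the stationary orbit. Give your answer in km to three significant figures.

A synchronous orbit has period T, so by Kepler's third law a = (μT²/4π²)^(1/3).
μT²/4π² = 3.986×10¹⁴ × (8.616×10⁴)² / 39.48 = 7.495×10²² m³.
a = 4.216×10⁷ m = 42163 km.

r_sync ≈ 42200 km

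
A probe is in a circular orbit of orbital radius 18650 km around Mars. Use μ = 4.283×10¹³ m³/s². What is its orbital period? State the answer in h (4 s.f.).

T ≈ 21.48 h

r = 18650 km = 1.865×10⁷ m.
Kepler's third law: T = 2π√(r³/μ) = 2π√((1.865×10⁷)³ / 4.283×10¹³).
r³/μ = 1.515×10⁸ s², so T = 2π × 1.231×10⁴ = 7.733×10⁴ s.
Converting: 7.733×10⁴ s ÷ 3600 = 21.48 h.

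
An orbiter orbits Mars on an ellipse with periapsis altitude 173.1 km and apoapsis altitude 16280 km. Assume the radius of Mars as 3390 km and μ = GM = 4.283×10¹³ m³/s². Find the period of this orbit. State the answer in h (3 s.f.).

r_p = 3390 + 173.1 = 3563.1 km = 3.5631×10⁶ m.
r_a = 3390 + 16280 = 19670 km = 1.9670×10⁷ m.
Semi-major axis a = (r_p + r_a)/2 = (3563.1 + 19670)/2 = 11617 km = 1.162×10⁷ m.
By Kepler's third law T = 2π√(a³/μ) = 2π × 6.050×10³ = 3.801×10⁴ s.
= 10.56 h.

T ≈ 10.6 h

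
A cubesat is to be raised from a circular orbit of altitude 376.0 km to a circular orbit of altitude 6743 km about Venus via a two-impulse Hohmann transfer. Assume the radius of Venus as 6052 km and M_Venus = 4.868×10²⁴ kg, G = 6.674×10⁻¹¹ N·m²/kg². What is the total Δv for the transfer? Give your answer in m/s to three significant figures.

Δv_total ≈ 2010 m/s

μ = GM = 6.674×10⁻¹¹ × 4.868×10²⁴ = 3.249×10¹⁴ m³/s².
r₁ = 6052 + 376.0 = 6428.0 km = 6.4280×10⁶ m.
r₂ = 6052 + 6743 = 12795 km = 1.2795×10⁷ m.
Transfer ellipse a_t = (r₁ + r₂)/2 = 9.612×10⁶ m.
At r₁: circular v_c1 = √(μ/r₁) = 7109 m/s; transfer-periapsis v_p = √[μ(2/r₁ − 1/a_t)] = 8203 m/s.
Δv₁ = v_p − v_c1 = 1093 m/s.
At r₂: circular v_c2 = √(μ/r₂) = 5039 m/s; transfer-apoapsis v_a = √[μ(2/r₂ − 1/a_t)] = 4121 m/s.
Δv₂ = v_c2 − v_a = 918.2 m/s.
Total Δv = Δv₁ + Δv₂ = 2011 m/s.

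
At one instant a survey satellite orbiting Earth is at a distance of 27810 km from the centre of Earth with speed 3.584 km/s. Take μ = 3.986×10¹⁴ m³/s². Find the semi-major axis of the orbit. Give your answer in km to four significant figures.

a ≈ 25190 km

r = 2.781×10⁷ m.
Specific orbital energy ε = v²/2 − μ/r = (3584)²/2 − 3.986×10¹⁴/2.781×10⁷ = -7.910×10⁶ J/kg.
Since ε = −μ/(2a), a = −μ/(2ε) = 2.519×10⁷ m = 25195 km.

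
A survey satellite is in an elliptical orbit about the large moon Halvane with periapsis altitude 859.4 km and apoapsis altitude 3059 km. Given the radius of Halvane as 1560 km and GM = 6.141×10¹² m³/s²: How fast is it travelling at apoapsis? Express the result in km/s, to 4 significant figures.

r_p = 1560 + 859.4 = 2419.4 km = 2.4194×10⁶ m.
r_a = 1560 + 3059 = 4619.0 km = 4.6190×10⁶ m.
Semi-major axis a = (r_p + r_a)/2 = 3519.2 km = 3.519×10⁶ m.
Vis-viva: v² = μ(2/r − 1/a) = 6.141×10¹² × (4.330×10⁻⁷ − 2.842×10⁻⁷) = 9.140×10⁵ m²/s².
v = 956.0 m/s = 0.956 km/s.

v ≈ 0.956 km/s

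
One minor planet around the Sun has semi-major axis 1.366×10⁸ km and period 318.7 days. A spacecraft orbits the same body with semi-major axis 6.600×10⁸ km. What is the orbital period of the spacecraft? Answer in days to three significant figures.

Kepler's third law: T² ∝ a³, so T₂ = T₁ (a₂/a₁)^(3/2).
a₂/a₁ = 4.832, (a₂/a₁)^(3/2) = 10.62.
T₂ = 318.7 × 10.62 = 3385 days.

T₂ ≈ 3380 days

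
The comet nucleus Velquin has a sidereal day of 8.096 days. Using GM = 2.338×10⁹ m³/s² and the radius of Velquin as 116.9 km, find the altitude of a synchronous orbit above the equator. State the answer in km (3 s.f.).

h_sync ≈ 2950 km

T = 8.096 days = 6.995×10⁵ s.
A synchronous orbit has period T, so by Kepler's third law a = (μT²/4π²)^(1/3).
μT²/4π² = 2.338×10⁹ × (6.995×10⁵)² / 39.48 = 2.898×10¹⁹ m³.
a = 3.072×10⁶ m = 3071.5 km.
Altitude h = a − R = 3071.5 − 116.9 = 2954.6 km.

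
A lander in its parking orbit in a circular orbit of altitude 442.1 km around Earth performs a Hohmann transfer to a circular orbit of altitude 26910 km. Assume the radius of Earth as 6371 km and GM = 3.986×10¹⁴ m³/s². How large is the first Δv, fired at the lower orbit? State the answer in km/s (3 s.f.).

r₁ = 6371 + 442.1 = 6813.1 km = 6.8131×10⁶ m.
r₂ = 6371 + 26910 = 33281 km = 3.3281×10⁷ m.
Transfer ellipse a_t = (r₁ + r₂)/2 = 2.005×10⁷ m.
At r₁: circular v_c1 = √(μ/r₁) = 7649 m/s; transfer-perigee v_p = √[μ(2/r₁ − 1/a_t)] = 9855 m/s.
Δv₁ = v_p − v_c1 = 2206 m/s.
= 2.206 km/s.

Δv ≈ 2.21 km/s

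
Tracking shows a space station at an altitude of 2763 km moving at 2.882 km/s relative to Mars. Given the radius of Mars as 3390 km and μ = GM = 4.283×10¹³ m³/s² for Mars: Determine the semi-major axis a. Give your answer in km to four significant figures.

r = 3390 + 2763 = 6153.0 km = 6.153×10⁶ m.
Specific orbital energy ε = v²/2 − μ/r = (2882)²/2 − 4.283×10¹³/6.153×10⁶ = -2.808×10⁶ J/kg.
Since ε = −μ/(2a), a = −μ/(2ε) = 7.627×10⁶ m = 7626.8 km.

a ≈ 7627 km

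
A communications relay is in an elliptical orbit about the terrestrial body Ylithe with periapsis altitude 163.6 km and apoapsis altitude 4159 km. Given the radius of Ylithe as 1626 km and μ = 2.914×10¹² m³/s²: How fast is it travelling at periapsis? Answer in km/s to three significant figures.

v ≈ 1.58 km/s

r_p = 1626 + 163.6 = 1789.6 km = 1.7896×10⁶ m.
r_a = 1626 + 4159 = 5785.0 km = 5.7850×10⁶ m.
Semi-major axis a = (r_p + r_a)/2 = 3787.3 km = 3.787×10⁶ m.
Vis-viva: v² = μ(2/r − 1/a) = 2.914×10¹² × (1.118×10⁻⁶ − 2.640×10⁻⁷) = 2.487×10⁶ m²/s².
v = 1577 m/s = 1.577 km/s.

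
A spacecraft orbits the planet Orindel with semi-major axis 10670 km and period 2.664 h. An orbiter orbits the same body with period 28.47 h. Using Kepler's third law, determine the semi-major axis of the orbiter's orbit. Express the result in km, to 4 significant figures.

Kepler's third law: a³ ∝ T², so a₂ = a₁ (T₂/T₁)^(2/3).
T₂/T₁ = 10.69, (T₂/T₁)^(2/3) = 4.852.
a₂ = 10670 × 4.852 = 51770 km.

a₂ ≈ 51770 km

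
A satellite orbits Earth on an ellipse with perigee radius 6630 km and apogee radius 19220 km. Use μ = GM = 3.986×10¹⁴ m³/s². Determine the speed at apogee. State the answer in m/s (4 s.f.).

Semi-major axis a = (r_p + r_a)/2 = 12925 km = 1.292×10⁷ m.
Vis-viva: v² = μ(2/r − 1/a) = 3.986×10¹⁴ × (1.041×10⁻⁷ − 7.737×10⁻⁸) = 1.064×10⁷ m²/s².
v = 3262 m/s.

v ≈ 3262 m/s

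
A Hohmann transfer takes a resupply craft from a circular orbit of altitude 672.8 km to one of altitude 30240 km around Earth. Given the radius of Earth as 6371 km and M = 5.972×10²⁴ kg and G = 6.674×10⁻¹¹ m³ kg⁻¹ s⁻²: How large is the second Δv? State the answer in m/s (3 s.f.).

Δv ≈ 1430 m/s

μ = GM = 6.674×10⁻¹¹ × 5.972×10²⁴ = 3.986×10¹⁴ m³/s².
r₁ = 6371 + 672.8 = 7043.8 km = 7.0438×10⁶ m.
r₂ = 6371 + 30240 = 36611 km = 3.6611×10⁷ m.
Transfer ellipse a_t = (r₁ + r₂)/2 = 2.183×10⁷ m.
At r₁: circular v_c1 = √(μ/r₁) = 7522 m/s; transfer-perigee v_p = √[μ(2/r₁ − 1/a_t)] = 9742 m/s.
At r₂: circular v_c2 = √(μ/r₂) = 3299 m/s; transfer-apogee v_a = √[μ(2/r₂ − 1/a_t)] = 1874 m/s.
Δv₂ = v_c2 − v_a = 1425 m/s.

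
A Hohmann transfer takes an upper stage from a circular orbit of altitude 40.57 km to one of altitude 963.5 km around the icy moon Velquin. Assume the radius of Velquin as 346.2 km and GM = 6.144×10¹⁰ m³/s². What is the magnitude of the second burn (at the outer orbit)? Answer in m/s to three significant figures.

r₁ = 346.2 + 40.57 = 386.77 km = 3.8677×10⁵ m.
r₂ = 346.2 + 963.5 = 1309.7 km = 1.3097×10⁶ m.
Transfer ellipse a_t = (r₁ + r₂)/2 = 8.482×10⁵ m.
At r₁: circular v_c1 = √(μ/r₁) = 398.6 m/s; transfer-periapsis v_p = √[μ(2/r₁ − 1/a_t)] = 495.3 m/s.
At r₂: circular v_c2 = √(μ/r₂) = 216.6 m/s; transfer-apoapsis v_a = √[μ(2/r₂ − 1/a_t)] = 146.3 m/s.
Δv₂ = v_c2 − v_a = 70.34 m/s.

Δv ≈ 70.3 m/s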